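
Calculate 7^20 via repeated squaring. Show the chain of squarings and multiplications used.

Computing 7^20 by squaring (build up from 7^1; each line after the first costs one multiplication):

7^1 = 7
7^2 = (7^1)^2 = 7^2 = 49
7^4 = (7^2)^2 = 49^2 = 2401
7^5 = 7 * 7^4 = 7 * 2401 = 16807
7^10 = (7^5)^2 = 16807^2 = 282475249
7^20 = (7^10)^2 = 282475249^2 = 79792266297612001

Result: 79792266297612001
Multiplications needed: 5 (5 lines after 7^1)

7^20 = 79792266297612001. Using exponentiation by squaring, this requires 5 multiplications. The key idea: if the exponent is even, square the half-power; if odd, multiply by the base once.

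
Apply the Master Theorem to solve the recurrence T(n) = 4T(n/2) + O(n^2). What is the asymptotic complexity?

Master Theorem for T(n) = 4T(n/2) + O(n^2):

a = 4, b = 2, c = 2
log_b(a) = log_2(4) = 2.0000

Case 2: c = 2 = log_2(4) = 2.0000
T(n) = O(n^2 log n) = O(n^2 log n)

For T(n) = 4T(n/2) + O(n^2): log_2(4) = 2.0000. This is Case 2 of the Master Theorem (c = log_b(a), equal work at all levels), giving O(n^2 log n).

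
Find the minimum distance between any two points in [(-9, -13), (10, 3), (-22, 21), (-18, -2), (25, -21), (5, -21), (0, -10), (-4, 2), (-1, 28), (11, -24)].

Computing all pairwise distances among 10 points:

d((-9, -13), (10, 3)) = 24.8395
d((-9, -13), (-22, 21)) = 36.4005
d((-9, -13), (-18, -2)) = 14.2127
d((-9, -13), (25, -21)) = 34.9285
d((-9, -13), (5, -21)) = 16.1245
d((-9, -13), (0, -10)) = 9.4868
d((-9, -13), (-4, 2)) = 15.8114
d((-9, -13), (-1, 28)) = 41.7732
d((-9, -13), (11, -24)) = 22.8254
d((10, 3), (-22, 21)) = 36.7151
d((10, 3), (-18, -2)) = 28.4429
d((10, 3), (25, -21)) = 28.3019
d((10, 3), (5, -21)) = 24.5153
d((10, 3), (0, -10)) = 16.4012
d((10, 3), (-4, 2)) = 14.0357
d((10, 3), (-1, 28)) = 27.313
d((10, 3), (11, -24)) = 27.0185
d((-22, 21), (-18, -2)) = 23.3452
d((-22, 21), (25, -21)) = 63.0317
d((-22, 21), (5, -21)) = 49.93
d((-22, 21), (0, -10)) = 38.0132
d((-22, 21), (-4, 2)) = 26.1725
d((-22, 21), (-1, 28)) = 22.1359
d((-22, 21), (11, -24)) = 55.8032
d((-18, -2), (25, -21)) = 47.0106
d((-18, -2), (5, -21)) = 29.8329
d((-18, -2), (0, -10)) = 19.6977
d((-18, -2), (-4, 2)) = 14.5602
d((-18, -2), (-1, 28)) = 34.4819
d((-18, -2), (11, -24)) = 36.4005
d((25, -21), (5, -21)) = 20.0
d((25, -21), (0, -10)) = 27.313
d((25, -21), (-4, 2)) = 37.0135
d((25, -21), (-1, 28)) = 55.4707
d((25, -21), (11, -24)) = 14.3178
d((5, -21), (0, -10)) = 12.083
d((5, -21), (-4, 2)) = 24.6982
d((5, -21), (-1, 28)) = 49.366
d((5, -21), (11, -24)) = 6.7082 <-- minimum
d((0, -10), (-4, 2)) = 12.6491
d((0, -10), (-1, 28)) = 38.0132
d((0, -10), (11, -24)) = 17.8045
d((-4, 2), (-1, 28)) = 26.1725
d((-4, 2), (11, -24)) = 30.0167
d((-1, 28), (11, -24)) = 53.3667

Closest pair: (5, -21) and (11, -24) with distance 6.7082

The closest pair is (5, -21) and (11, -24) with Euclidean distance 6.7082. For 10 points, brute-force pairwise comparison is shown above. For large n, the divide-and-conquer algorithm (sort by x, recurse on halves, check the dividing strip) achieves O(n log n).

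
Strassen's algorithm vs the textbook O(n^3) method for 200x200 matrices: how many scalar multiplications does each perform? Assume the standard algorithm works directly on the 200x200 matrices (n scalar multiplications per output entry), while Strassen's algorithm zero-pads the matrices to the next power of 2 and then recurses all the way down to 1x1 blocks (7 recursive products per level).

Matrix multiplication for 200x200 matrices:

Strassen's algorithm requires power-of-2 dimensions. Pad 200x200 to 256x256 (next power of 2).

Standard algorithm: 200^3 = 8000000 multiplications
Strassen's algorithm: 7^(log2(256)) = 7^8 = 5764801 multiplications
Savings: 8000000 - 5764801 = 2235199 multiplications

Standard: 8000000 multiplications (200^3). Strassen: 5764801 multiplications (7^8, after padding to 256x256). Strassen reduces 8 recursive multiplications to 7 at each level.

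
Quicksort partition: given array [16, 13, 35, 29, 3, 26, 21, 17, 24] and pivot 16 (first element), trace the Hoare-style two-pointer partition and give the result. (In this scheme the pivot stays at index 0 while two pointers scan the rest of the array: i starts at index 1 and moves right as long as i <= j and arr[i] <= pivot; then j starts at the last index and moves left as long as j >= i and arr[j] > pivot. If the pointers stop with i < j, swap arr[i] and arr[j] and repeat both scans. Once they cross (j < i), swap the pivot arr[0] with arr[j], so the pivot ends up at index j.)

Hoare-style two-pointer partition with pivot = 16:

Initial array: [16, 13, 35, 29, 3, 26, 21, 17, 24]

Pointers start at i = 1, j = 8.
i stops at index 2 (arr[2]=35 > 16), j stops at index 4 (arr[4]=3 <= 16): swap arr[2] and arr[4], array becomes [16, 13, 3, 29, 35, 26, 21, 17, 24]
i ends at 3, j ends at 2: the pointers have crossed (j < i), so scanning stops.

Swap pivot arr[0] with arr[2] to place pivot at position 2: [3, 13, 16, 29, 35, 26, 21, 17, 24]
Pivot position: 2

After partitioning with pivot 16, the array becomes [3, 13, 16, 29, 35, 26, 21, 17, 24]. The pivot is placed at index 2. All elements to the left of the pivot are <= 16, and all elements to the right are > 16.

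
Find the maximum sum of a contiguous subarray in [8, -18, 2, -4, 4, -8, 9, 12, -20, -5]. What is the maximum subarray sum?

Using Kadane's algorithm on [8, -18, 2, -4, 4, -8, 9, 12, -20, -5]:

Scanning through the array:
Position 1 (value -18): max_ending_here = -10, max_so_far = 8
Position 2 (value 2): max_ending_here = 2, max_so_far = 8
Position 3 (value -4): max_ending_here = -2, max_so_far = 8
Position 4 (value 4): max_ending_here = 4, max_so_far = 8
Position 5 (value -8): max_ending_here = -4, max_so_far = 8
Position 6 (value 9): max_ending_here = 9, max_so_far = 9
Position 7 (value 12): max_ending_here = 21, max_so_far = 21
Position 8 (value -20): max_ending_here = 1, max_so_far = 21
Position 9 (value -5): max_ending_here = -4, max_so_far = 21

Maximum subarray: [9, 12]
Maximum sum: 21

The maximum subarray is [9, 12] with sum 21. This subarray runs from index 6 to index 7.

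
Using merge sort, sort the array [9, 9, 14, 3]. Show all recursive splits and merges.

Merge sort trace:

Split: [9, 9, 14, 3] -> [9, 9] and [14, 3]
  Split: [9, 9] -> [9] and [9]
  Merge: [9] + [9] -> [9, 9]
  Split: [14, 3] -> [14] and [3]
  Merge: [14] + [3] -> [3, 14]
Merge: [9, 9] + [3, 14] -> [3, 9, 9, 14]

Final sorted array: [3, 9, 9, 14]

The merge sort proceeds by recursively splitting the array and merging sorted halves.
After all merges, the sorted array is [3, 9, 9, 14].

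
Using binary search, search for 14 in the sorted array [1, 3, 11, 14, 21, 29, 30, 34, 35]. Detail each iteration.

Binary search for 14 in [1, 3, 11, 14, 21, 29, 30, 34, 35]:

lo=0, hi=8, mid=4, arr[mid]=21 -> 21 > 14, search left half
lo=0, hi=3, mid=1, arr[mid]=3 -> 3 < 14, search right half
lo=2, hi=3, mid=2, arr[mid]=11 -> 11 < 14, search right half
lo=3, hi=3, mid=3, arr[mid]=14 -> Found target at index 3!

Binary search finds 14 at index 3 after 4 comparisons. The search repeatedly halves the search space by comparing with the middle element.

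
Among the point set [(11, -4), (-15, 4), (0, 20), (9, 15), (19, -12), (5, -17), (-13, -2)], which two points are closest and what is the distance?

Computing all pairwise distances among 7 points:

d((11, -4), (-15, 4)) = 27.2029
d((11, -4), (0, 20)) = 26.4008
d((11, -4), (9, 15)) = 19.105
d((11, -4), (19, -12)) = 11.3137
d((11, -4), (5, -17)) = 14.3178
d((11, -4), (-13, -2)) = 24.0832
d((-15, 4), (0, 20)) = 21.9317
d((-15, 4), (9, 15)) = 26.4008
d((-15, 4), (19, -12)) = 37.5766
d((-15, 4), (5, -17)) = 29.0
d((-15, 4), (-13, -2)) = 6.3246 <-- minimum
d((0, 20), (9, 15)) = 10.2956
d((0, 20), (19, -12)) = 37.2156
d((0, 20), (5, -17)) = 37.3363
d((0, 20), (-13, -2)) = 25.5539
d((9, 15), (19, -12)) = 28.7924
d((9, 15), (5, -17)) = 32.249
d((9, 15), (-13, -2)) = 27.8029
d((19, -12), (5, -17)) = 14.8661
d((19, -12), (-13, -2)) = 33.5261
d((5, -17), (-13, -2)) = 23.4307

Closest pair: (-15, 4) and (-13, -2) with distance 6.3246

The closest pair is (-15, 4) and (-13, -2) with Euclidean distance 6.3246. For 7 points, brute-force pairwise comparison is shown above. For large n, the divide-and-conquer algorithm (sort by x, recurse on halves, check the dividing strip) achieves O(n log n).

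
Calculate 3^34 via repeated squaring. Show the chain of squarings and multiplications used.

Computing 3^34 by squaring (build up from 3^1; each line after the first costs one multiplication):

3^1 = 3
3^2 = (3^1)^2 = 3^2 = 9
3^4 = (3^2)^2 = 9^2 = 81
3^8 = (3^4)^2 = 81^2 = 6561
3^16 = (3^8)^2 = 6561^2 = 43046721
3^17 = 3 * 3^16 = 3 * 43046721 = 129140163
3^34 = (3^17)^2 = 129140163^2 = 16677181699666569

Result: 16677181699666569
Multiplications needed: 6 (6 lines after 3^1)

3^34 = 16677181699666569. Using exponentiation by squaring, this requires 6 multiplications. The key idea: if the exponent is even, square the half-power; if odd, multiply by the base once.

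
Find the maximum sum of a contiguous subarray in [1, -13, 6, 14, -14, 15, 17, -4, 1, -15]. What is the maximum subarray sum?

Using Kadane's algorithm on [1, -13, 6, 14, -14, 15, 17, -4, 1, -15]:

Scanning through the array:
Position 1 (value -13): max_ending_here = -12, max_so_far = 1
Position 2 (value 6): max_ending_here = 6, max_so_far = 6
Position 3 (value 14): max_ending_here = 20, max_so_far = 20
Position 4 (value -14): max_ending_here = 6, max_so_far = 20
Position 5 (value 15): max_ending_here = 21, max_so_far = 21
Position 6 (value 17): max_ending_here = 38, max_so_far = 38
Position 7 (value -4): max_ending_here = 34, max_so_far = 38
Position 8 (value 1): max_ending_here = 35, max_so_far = 38
Position 9 (value -15): max_ending_here = 20, max_so_far = 38

Maximum subarray: [6, 14, -14, 15, 17]
Maximum sum: 38

The maximum subarray is [6, 14, -14, 15, 17] with sum 38. This subarray runs from index 2 to index 6.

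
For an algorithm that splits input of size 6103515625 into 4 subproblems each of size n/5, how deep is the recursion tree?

For divide and conquer with division factor 5:

Problem sizes at each level:
Level 0: 6103515625
Level 1: 1220703125
Level 2: 244140625
Level 3: 48828125
Level 4: 9765625
Level 5: 1953125
Level 6: 390625
Level 7: 78125
Level 8: 15625
Level 9: 3125
Level 10: 625
Level 11: 125
Level 12: 25
Level 13: 5
Level 14: 1

The root is level 0 and the size-1 base case is level 14 (the tree spans levels 0 through 14, i.e. 15 levels counting the root), so the depth is the number of divisions: log_5(6103515625) = 14

The recursion tree depth is log_5(6103515625) = 14. At each level, the problem size is divided by 5, so it takes 14 divisions to reduce to a base case of size 1. The algorithm makes 4 recursive calls at each level.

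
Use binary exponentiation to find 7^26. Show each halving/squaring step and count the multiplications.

Computing 7^26 by squaring (build up from 7^1; each line after the first costs one multiplication):

7^1 = 7
7^2 = (7^1)^2 = 7^2 = 49
7^3 = 7 * 7^2 = 7 * 49 = 343
7^6 = (7^3)^2 = 343^2 = 117649
7^12 = (7^6)^2 = 117649^2 = 13841287201
7^13 = 7 * 7^12 = 7 * 13841287201 = 96889010407
7^26 = (7^13)^2 = 96889010407^2 = 9387480337647754305649

Result: 9387480337647754305649
Multiplications needed: 6 (6 lines after 7^1)

7^26 = 9387480337647754305649. Using exponentiation by squaring, this requires 6 multiplications. The key idea: if the exponent is even, square the half-power; if odd, multiply by the base once.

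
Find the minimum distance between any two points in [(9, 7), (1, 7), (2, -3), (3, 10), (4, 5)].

Computing all pairwise distances among 5 points:

d((9, 7), (1, 7)) = 8.0
d((9, 7), (2, -3)) = 12.2066
d((9, 7), (3, 10)) = 6.7082
d((9, 7), (4, 5)) = 5.3852
d((1, 7), (2, -3)) = 10.0499
d((1, 7), (3, 10)) = 3.6056 <-- minimum
d((1, 7), (4, 5)) = 3.6056 <-- minimum
d((2, -3), (3, 10)) = 13.0384
d((2, -3), (4, 5)) = 8.2462
d((3, 10), (4, 5)) = 5.099

Minimum distance: 3.6056 (tie among 2 pairs: (1, 7) and (3, 10); (1, 7) and (4, 5))

The minimum Euclidean distance is 3.6056. There is a tie: 2 pairs achieve this minimum — (1, 7) and (3, 10); (1, 7) and (4, 5). Any of these is a valid closest pair. For 5 points, brute-force pairwise comparison is shown above. For large n, the divide-and-conquer algorithm (sort by x, recurse on halves, check the dividing strip) achieves O(n log n).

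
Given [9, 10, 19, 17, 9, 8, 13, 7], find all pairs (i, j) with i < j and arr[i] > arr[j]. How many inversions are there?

Finding inversions in [9, 10, 19, 17, 9, 8, 13, 7]:

(0, 5): arr[0]=9 > arr[5]=8
(0, 7): arr[0]=9 > arr[7]=7
(1, 4): arr[1]=10 > arr[4]=9
(1, 5): arr[1]=10 > arr[5]=8
(1, 7): arr[1]=10 > arr[7]=7
(2, 3): arr[2]=19 > arr[3]=17
(2, 4): arr[2]=19 > arr[4]=9
(2, 5): arr[2]=19 > arr[5]=8
(2, 6): arr[2]=19 > arr[6]=13
(2, 7): arr[2]=19 > arr[7]=7
(3, 4): arr[3]=17 > arr[4]=9
(3, 5): arr[3]=17 > arr[5]=8
(3, 6): arr[3]=17 > arr[6]=13
(3, 7): arr[3]=17 > arr[7]=7
(4, 5): arr[4]=9 > arr[5]=8
(4, 7): arr[4]=9 > arr[7]=7
(5, 7): arr[5]=8 > arr[7]=7
(6, 7): arr[6]=13 > arr[7]=7

Total inversions: 18

The array has 18 inversion(s): (0,5), (0,7), (1,4), (1,5), (1,7), (2,3), (2,4), (2,5), (2,6), (2,7), (3,4), (3,5), (3,6), (3,7), (4,5), (4,7), (5,7), (6,7). Each pair (i,j) satisfies i < j and arr[i] > arr[j].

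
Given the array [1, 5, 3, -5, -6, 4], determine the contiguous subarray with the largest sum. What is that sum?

Using Kadane's algorithm on [1, 5, 3, -5, -6, 4]:

Scanning through the array:
Position 1 (value 5): max_ending_here = 6, max_so_far = 6
Position 2 (value 3): max_ending_here = 9, max_so_far = 9
Position 3 (value -5): max_ending_here = 4, max_so_far = 9
Position 4 (value -6): max_ending_here = -2, max_so_far = 9
Position 5 (value 4): max_ending_here = 4, max_so_far = 9

Maximum subarray: [1, 5, 3]
Maximum sum: 9

The maximum subarray is [1, 5, 3] with sum 9. This subarray runs from index 0 to index 2.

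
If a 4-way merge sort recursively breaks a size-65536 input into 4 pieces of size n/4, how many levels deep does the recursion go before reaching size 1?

For divide and conquer with division factor 4:

Problem sizes at each level:
Level 0: 65536
Level 1: 16384
Level 2: 4096
Level 3: 1024
Level 4: 256
Level 5: 64
Level 6: 16
Level 7: 4
Level 8: 1

The root is level 0 and the size-1 base case is level 8 (the tree spans levels 0 through 8, i.e. 9 levels counting the root), so the depth is the number of divisions: log_4(65536) = 8

The recursion tree depth is log_4(65536) = 8. At each level, the problem size is divided by 4, so it takes 8 divisions to reduce to a base case of size 1. The algorithm makes 4 recursive calls at each level.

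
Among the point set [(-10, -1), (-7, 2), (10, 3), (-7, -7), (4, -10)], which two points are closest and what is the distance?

Computing all pairwise distances among 5 points:

d((-10, -1), (-7, 2)) = 4.2426 <-- minimum
d((-10, -1), (10, 3)) = 20.3961
d((-10, -1), (-7, -7)) = 6.7082
d((-10, -1), (4, -10)) = 16.6433
d((-7, 2), (10, 3)) = 17.0294
d((-7, 2), (-7, -7)) = 9.0
d((-7, 2), (4, -10)) = 16.2788
d((10, 3), (-7, -7)) = 19.7231
d((10, 3), (4, -10)) = 14.3178
d((-7, -7), (4, -10)) = 11.4018

Closest pair: (-10, -1) and (-7, 2) with distance 4.2426

The closest pair is (-10, -1) and (-7, 2) with Euclidean distance 4.2426. For 5 points, brute-force pairwise comparison is shown above. For large n, the divide-and-conquer algorithm (sort by x, recurse on halves, check the dividing strip) achieves O(n log n).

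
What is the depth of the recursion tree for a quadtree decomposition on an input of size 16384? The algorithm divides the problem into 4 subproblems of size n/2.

For divide and conquer with division factor 2:

Problem sizes at each level:
Level 0: 16384
Level 1: 8192
Level 2: 4096
Level 3: 2048
Level 4: 1024
Level 5: 512
Level 6: 256
Level 7: 128
Level 8: 64
Level 9: 32
Level 10: 16
Level 11: 8
Level 12: 4
Level 13: 2
Level 14: 1

The root is level 0 and the size-1 base case is level 14 (the tree spans levels 0 through 14, i.e. 15 levels counting the root), so the depth is the number of divisions: log_2(16384) = 14

The recursion tree depth is log_2(16384) = 14. At each level, the problem size is divided by 2, so it takes 14 divisions to reduce to a base case of size 1. The algorithm makes 4 recursive calls at each level.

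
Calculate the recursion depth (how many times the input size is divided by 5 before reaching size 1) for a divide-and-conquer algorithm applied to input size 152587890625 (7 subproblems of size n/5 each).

For divide and conquer with division factor 5:

Problem sizes at each level:
Level 0: 152587890625
Level 1: 30517578125
Level 2: 6103515625
Level 3: 1220703125
Level 4: 244140625
Level 5: 48828125
Level 6: 9765625
Level 7: 1953125
Level 8: 390625
Level 9: 78125
Level 10: 15625
Level 11: 3125
Level 12: 625
Level 13: 125
Level 14: 25
Level 15: 5
Level 16: 1

The root is level 0 and the size-1 base case is level 16 (the tree spans levels 0 through 16, i.e. 17 levels counting the root), so the depth is the number of divisions: log_5(152587890625) = 16

The recursion tree depth is log_5(152587890625) = 16. At each level, the problem size is divided by 5, so it takes 16 divisions to reduce to a base case of size 1. The algorithm makes 7 recursive calls at each level.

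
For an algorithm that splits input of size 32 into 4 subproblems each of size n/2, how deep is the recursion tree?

For divide and conquer with division factor 2:

Problem sizes at each level:
Level 0: 32
Level 1: 16
Level 2: 8
Level 3: 4
Level 4: 2
Level 5: 1

The root is level 0 and the size-1 base case is level 5 (the tree spans levels 0 through 5, i.e. 6 levels counting the root), so the depth is the number of divisions: log_2(32) = 5

The recursion tree depth is log_2(32) = 5. At each level, the problem size is divided by 2, so it takes 5 divisions to reduce to a base case of size 1. The algorithm makes 4 recursive calls at each level.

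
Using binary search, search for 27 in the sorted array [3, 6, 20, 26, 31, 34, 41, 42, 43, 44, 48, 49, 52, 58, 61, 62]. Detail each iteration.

Binary search for 27 in [3, 6, 20, 26, 31, 34, 41, 42, 43, 44, 48, 49, 52, 58, 61, 62]:

lo=0, hi=15, mid=7, arr[mid]=42 -> 42 > 27, search left half
lo=0, hi=6, mid=3, arr[mid]=26 -> 26 < 27, search right half
lo=4, hi=6, mid=5, arr[mid]=34 -> 34 > 27, search left half
lo=4, hi=4, mid=4, arr[mid]=31 -> 31 > 27, search left half
lo=4 > hi=3, target 27 not found

Binary search determines that 27 is not in the array after 4 comparisons. The search space was exhausted without finding the target.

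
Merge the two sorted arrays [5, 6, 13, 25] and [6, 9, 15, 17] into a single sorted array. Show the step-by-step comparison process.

Merging process:

Compare 5 vs 6: take 5 from left. Merged: [5]
Compare 6 vs 6: take 6 from left. Merged: [5, 6]
Compare 13 vs 6: take 6 from right. Merged: [5, 6, 6]
Compare 13 vs 9: take 9 from right. Merged: [5, 6, 6, 9]
Compare 13 vs 15: take 13 from left. Merged: [5, 6, 6, 9, 13]
Compare 25 vs 15: take 15 from right. Merged: [5, 6, 6, 9, 13, 15]
Compare 25 vs 17: take 17 from right. Merged: [5, 6, 6, 9, 13, 15, 17]
Append remaining from left: [25]. Merged: [5, 6, 6, 9, 13, 15, 17, 25]

Final merged array: [5, 6, 6, 9, 13, 15, 17, 25]
Total comparisons: 7

The merged array is [5, 6, 6, 9, 13, 15, 17, 25], requiring 7 comparisons. The merge step runs in O(n) time where n is the total number of elements.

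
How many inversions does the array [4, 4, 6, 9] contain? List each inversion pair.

Finding inversions in [4, 4, 6, 9]:


Total inversions: 0

The array has 0 inversions. It is already sorted.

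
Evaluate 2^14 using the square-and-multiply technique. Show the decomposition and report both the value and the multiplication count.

Computing 2^14 by squaring (build up from 2^1; each line after the first costs one multiplication):

2^1 = 2
2^2 = (2^1)^2 = 2^2 = 4
2^3 = 2 * 2^2 = 2 * 4 = 8
2^6 = (2^3)^2 = 8^2 = 64
2^7 = 2 * 2^6 = 2 * 64 = 128
2^14 = (2^7)^2 = 128^2 = 16384

Result: 16384
Multiplications needed: 5 (5 lines after 2^1)

2^14 = 16384. Using exponentiation by squaring, this requires 5 multiplications. The key idea: if the exponent is even, square the half-power; if odd, multiply by the base once.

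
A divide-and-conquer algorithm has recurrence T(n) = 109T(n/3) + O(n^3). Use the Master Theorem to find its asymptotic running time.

Master Theorem for T(n) = 109T(n/3) + O(n^3):

a = 109, b = 3, c = 3
log_b(a) = log_3(109) = 4.2702

Case 1: c = 3 < log_3(109) = 4.2702
T(n) = O(n^(log_3 109))

For T(n) = 109T(n/3) + O(n^3): log_3(109) = 4.2702. This is Case 1 of the Master Theorem (c < log_b(a), work dominated by leaves), giving O(n^(log_3 109)).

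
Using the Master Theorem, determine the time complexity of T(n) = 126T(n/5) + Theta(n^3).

Master Theorem for T(n) = 126T(n/5) + O(n^3):

a = 126, b = 5, c = 3
log_b(a) = log_5(126) = 3.0050

Case 1: c = 3 < log_5(126) = 3.0050
T(n) = O(n^(log_5 126))

For T(n) = 126T(n/5) + O(n^3): log_5(126) = 3.0050. This is Case 1 of the Master Theorem (c < log_b(a), work dominated by leaves), giving O(n^(log_5 126)).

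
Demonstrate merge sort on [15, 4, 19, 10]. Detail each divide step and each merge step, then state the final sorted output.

Merge sort trace:

Split: [15, 4, 19, 10] -> [15, 4] and [19, 10]
  Split: [15, 4] -> [15] and [4]
  Merge: [15] + [4] -> [4, 15]
  Split: [19, 10] -> [19] and [10]
  Merge: [19] + [10] -> [10, 19]
Merge: [4, 15] + [10, 19] -> [4, 10, 15, 19]

Final sorted array: [4, 10, 15, 19]

The merge sort proceeds by recursively splitting the array and merging sorted halves.
After all merges, the sorted array is [4, 10, 15, 19].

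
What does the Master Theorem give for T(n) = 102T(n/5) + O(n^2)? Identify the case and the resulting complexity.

Master Theorem for T(n) = 102T(n/5) + O(n^2):

a = 102, b = 5, c = 2
log_b(a) = log_5(102) = 2.8737

Case 1: c = 2 < log_5(102) = 2.8737
T(n) = O(n^(log_5 102))

For T(n) = 102T(n/5) + O(n^2): log_5(102) = 2.8737. This is Case 1 of the Master Theorem (c < log_b(a), work dominated by leaves), giving O(n^(log_5 102)).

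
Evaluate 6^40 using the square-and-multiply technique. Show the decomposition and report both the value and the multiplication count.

Computing 6^40 by squaring (build up from 6^1; each line after the first costs one multiplication):

6^1 = 6
6^2 = (6^1)^2 = 6^2 = 36
6^4 = (6^2)^2 = 36^2 = 1296
6^5 = 6 * 6^4 = 6 * 1296 = 7776
6^10 = (6^5)^2 = 7776^2 = 60466176
6^20 = (6^10)^2 = 60466176^2 = 3656158440062976
6^40 = (6^20)^2 = 3656158440062976^2 = 13367494538843734067838845976576

Result: 13367494538843734067838845976576
Multiplications needed: 6 (6 lines after 6^1)

6^40 = 13367494538843734067838845976576. Using exponentiation by squaring, this requires 6 multiplications. The key idea: if the exponent is even, square the half-power; if odd, multiply by the base once.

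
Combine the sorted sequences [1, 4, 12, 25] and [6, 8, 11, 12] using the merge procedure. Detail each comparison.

Merging process:

Compare 1 vs 6: take 1 from left. Merged: [1]
Compare 4 vs 6: take 4 from left. Merged: [1, 4]
Compare 12 vs 6: take 6 from right. Merged: [1, 4, 6]
Compare 12 vs 8: take 8 from right. Merged: [1, 4, 6, 8]
Compare 12 vs 11: take 11 from right. Merged: [1, 4, 6, 8, 11]
Compare 12 vs 12: take 12 from left. Merged: [1, 4, 6, 8, 11, 12]
Compare 25 vs 12: take 12 from right. Merged: [1, 4, 6, 8, 11, 12, 12]
Append remaining from left: [25]. Merged: [1, 4, 6, 8, 11, 12, 12, 25]

Final merged array: [1, 4, 6, 8, 11, 12, 12, 25]
Total comparisons: 7

The merged array is [1, 4, 6, 8, 11, 12, 12, 25], requiring 7 comparisons. The merge step runs in O(n) time where n is the total number of elements.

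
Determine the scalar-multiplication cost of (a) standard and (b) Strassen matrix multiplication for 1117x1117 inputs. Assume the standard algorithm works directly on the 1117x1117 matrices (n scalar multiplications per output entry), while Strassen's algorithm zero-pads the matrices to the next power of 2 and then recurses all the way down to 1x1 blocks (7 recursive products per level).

Matrix multiplication for 1117x1117 matrices:

Strassen's algorithm requires power-of-2 dimensions. Pad 1117x1117 to 2048x2048 (next power of 2).

Standard algorithm: 1117^3 = 1393668613 multiplications
Strassen's algorithm: 7^(log2(2048)) = 7^11 = 1977326743 multiplications
Difference: 1393668613 - 1977326743 = -583658130 (Strassen uses MORE here due to padding overhead — for small or just-over-power-of-2 n, padding can outweigh the per-level savings)

Standard: 1393668613 multiplications (1117^3). Strassen: 1977326743 multiplications (7^11, after padding to 2048x2048). Strassen reduces 8 recursive multiplications to 7 at each level.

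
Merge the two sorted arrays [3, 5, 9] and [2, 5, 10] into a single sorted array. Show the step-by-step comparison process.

Merging process:

Compare 3 vs 2: take 2 from right. Merged: [2]
Compare 3 vs 5: take 3 from left. Merged: [2, 3]
Compare 5 vs 5: take 5 from left. Merged: [2, 3, 5]
Compare 9 vs 5: take 5 from right. Merged: [2, 3, 5, 5]
Compare 9 vs 10: take 9 from left. Merged: [2, 3, 5, 5, 9]
Append remaining from right: [10]. Merged: [2, 3, 5, 5, 9, 10]

Final merged array: [2, 3, 5, 5, 9, 10]
Total comparisons: 5

The merged array is [2, 3, 5, 5, 9, 10], requiring 5 comparisons. The merge step runs in O(n) time where n is the total number of elements.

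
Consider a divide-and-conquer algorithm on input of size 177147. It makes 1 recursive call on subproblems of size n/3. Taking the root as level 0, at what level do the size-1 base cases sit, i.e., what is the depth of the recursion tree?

For divide and conquer with division factor 3:

Problem sizes at each level:
Level 0: 177147
Level 1: 59049
Level 2: 19683
Level 3: 6561
Level 4: 2187
Level 5: 729
Level 6: 243
Level 7: 81
Level 8: 27
Level 9: 9
Level 10: 3
Level 11: 1

The root is level 0 and the size-1 base case is level 11 (the tree spans levels 0 through 11, i.e. 12 levels counting the root), so the depth is the number of divisions: log_3(177147) = 11

The recursion tree depth is log_3(177147) = 11. At each level, the problem size is divided by 3, so it takes 11 divisions to reduce to a base case of size 1. The algorithm makes 1 recursive call at each level.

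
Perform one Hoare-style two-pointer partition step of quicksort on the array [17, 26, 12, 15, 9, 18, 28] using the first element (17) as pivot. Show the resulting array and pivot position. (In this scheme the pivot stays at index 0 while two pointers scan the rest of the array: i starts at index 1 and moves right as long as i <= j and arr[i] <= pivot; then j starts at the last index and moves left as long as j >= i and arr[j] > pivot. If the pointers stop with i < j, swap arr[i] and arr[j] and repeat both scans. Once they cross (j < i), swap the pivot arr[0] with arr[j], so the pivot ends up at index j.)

Hoare-style two-pointer partition with pivot = 17:

Initial array: [17, 26, 12, 15, 9, 18, 28]

Pointers start at i = 1, j = 6.
i stops at index 1 (arr[1]=26 > 17), j stops at index 4 (arr[4]=9 <= 17): swap arr[1] and arr[4], array becomes [17, 9, 12, 15, 26, 18, 28]
i ends at 4, j ends at 3: the pointers have crossed (j < i), so scanning stops.

Swap pivot arr[0] with arr[3] to place pivot at position 3: [15, 9, 12, 17, 26, 18, 28]
Pivot position: 3

After partitioning with pivot 17, the array becomes [15, 9, 12, 17, 26, 18, 28]. The pivot is placed at index 3. All elements to the left of the pivot are <= 17, and all elements to the right are > 17.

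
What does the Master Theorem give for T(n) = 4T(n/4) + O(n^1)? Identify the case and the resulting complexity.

Master Theorem for T(n) = 4T(n/4) + O(n^1):

a = 4, b = 4, c = 1
log_b(a) = log_4(4) = 1.0000

Case 2: c = 1 = log_4(4) = 1.0000
T(n) = O(n^1 log n) = O(n log n)

For T(n) = 4T(n/4) + O(n^1): log_4(4) = 1.0000. This is Case 2 of the Master Theorem (c = log_b(a), equal work at all levels), giving O(n log n).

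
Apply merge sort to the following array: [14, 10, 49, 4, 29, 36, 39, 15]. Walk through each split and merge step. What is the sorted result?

Merge sort trace:

Split: [14, 10, 49, 4, 29, 36, 39, 15] -> [14, 10, 49, 4] and [29, 36, 39, 15]
  Split: [14, 10, 49, 4] -> [14, 10] and [49, 4]
    Split: [14, 10] -> [14] and [10]
    Merge: [14] + [10] -> [10, 14]
    Split: [49, 4] -> [49] and [4]
    Merge: [49] + [4] -> [4, 49]
  Merge: [10, 14] + [4, 49] -> [4, 10, 14, 49]
  Split: [29, 36, 39, 15] -> [29, 36] and [39, 15]
    Split: [29, 36] -> [29] and [36]
    Merge: [29] + [36] -> [29, 36]
    Split: [39, 15] -> [39] and [15]
    Merge: [39] + [15] -> [15, 39]
  Merge: [29, 36] + [15, 39] -> [15, 29, 36, 39]
Merge: [4, 10, 14, 49] + [15, 29, 36, 39] -> [4, 10, 14, 15, 29, 36, 39, 49]

Final sorted array: [4, 10, 14, 15, 29, 36, 39, 49]

The merge sort proceeds by recursively splitting the array and merging sorted halves.
After all merges, the sorted array is [4, 10, 14, 15, 29, 36, 39, 49].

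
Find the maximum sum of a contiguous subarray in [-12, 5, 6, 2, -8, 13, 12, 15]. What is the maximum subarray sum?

Using Kadane's algorithm on [-12, 5, 6, 2, -8, 13, 12, 15]:

Scanning through the array:
Position 1 (value 5): max_ending_here = 5, max_so_far = 5
Position 2 (value 6): max_ending_here = 11, max_so_far = 11
Position 3 (value 2): max_ending_here = 13, max_so_far = 13
Position 4 (value -8): max_ending_here = 5, max_so_far = 13
Position 5 (value 13): max_ending_here = 18, max_so_far = 18
Position 6 (value 12): max_ending_here = 30, max_so_far = 30
Position 7 (value 15): max_ending_here = 45, max_so_far = 45

Maximum subarray: [5, 6, 2, -8, 13, 12, 15]
Maximum sum: 45

The maximum subarray is [5, 6, 2, -8, 13, 12, 15] with sum 45. This subarray runs from index 1 to index 7.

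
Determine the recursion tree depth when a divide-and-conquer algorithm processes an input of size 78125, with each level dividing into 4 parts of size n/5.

For divide and conquer with division factor 5:

Problem sizes at each level:
Level 0: 78125
Level 1: 15625
Level 2: 3125
Level 3: 625
Level 4: 125
Level 5: 25
Level 6: 5
Level 7: 1

The root is level 0 and the size-1 base case is level 7 (the tree spans levels 0 through 7, i.e. 8 levels counting the root), so the depth is the number of divisions: log_5(78125) = 7

The recursion tree depth is log_5(78125) = 7. At each level, the problem size is divided by 5, so it takes 7 divisions to reduce to a base case of size 1. The algorithm makes 4 recursive calls at each level.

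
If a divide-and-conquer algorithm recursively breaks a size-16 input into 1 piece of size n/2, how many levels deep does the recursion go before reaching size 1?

For divide and conquer with division factor 2:

Problem sizes at each level:
Level 0: 16
Level 1: 8
Level 2: 4
Level 3: 2
Level 4: 1

The root is level 0 and the size-1 base case is level 4 (the tree spans levels 0 through 4, i.e. 5 levels counting the root), so the depth is the number of divisions: log_2(16) = 4

The recursion tree depth is log_2(16) = 4. At each level, the problem size is divided by 2, so it takes 4 divisions to reduce to a base case of size 1. The algorithm makes 1 recursive call at each level.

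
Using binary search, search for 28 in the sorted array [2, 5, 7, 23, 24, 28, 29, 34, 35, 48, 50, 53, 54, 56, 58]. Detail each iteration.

Binary search for 28 in [2, 5, 7, 23, 24, 28, 29, 34, 35, 48, 50, 53, 54, 56, 58]:

lo=0, hi=14, mid=7, arr[mid]=34 -> 34 > 28, search left half
lo=0, hi=6, mid=3, arr[mid]=23 -> 23 < 28, search right half
lo=4, hi=6, mid=5, arr[mid]=28 -> Found target at index 5!

Binary search finds 28 at index 5 after 3 comparisons. The search repeatedly halves the search space by comparing with the middle element.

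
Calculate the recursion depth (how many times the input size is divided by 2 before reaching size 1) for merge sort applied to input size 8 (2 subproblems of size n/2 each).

For divide and conquer with division factor 2:

Problem sizes at each level:
Level 0: 8
Level 1: 4
Level 2: 2
Level 3: 1

The root is level 0 and the size-1 base case is level 3 (the tree spans levels 0 through 3, i.e. 4 levels counting the root), so the depth is the number of divisions: log_2(8) = 3

The recursion tree depth is log_2(8) = 3. At each level, the problem size is divided by 2, so it takes 3 divisions to reduce to a base case of size 1. The algorithm makes 2 recursive calls at each level.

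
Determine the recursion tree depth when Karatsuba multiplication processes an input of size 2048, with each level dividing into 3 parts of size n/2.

For divide and conquer with division factor 2:

Problem sizes at each level:
Level 0: 2048
Level 1: 1024
Level 2: 512
Level 3: 256
Level 4: 128
Level 5: 64
Level 6: 32
Level 7: 16
Level 8: 8
Level 9: 4
Level 10: 2
Level 11: 1

The root is level 0 and the size-1 base case is level 11 (the tree spans levels 0 through 11, i.e. 12 levels counting the root), so the depth is the number of divisions: log_2(2048) = 11

The recursion tree depth is log_2(2048) = 11. At each level, the problem size is divided by 2, so it takes 11 divisions to reduce to a base case of size 1. The algorithm makes 3 recursive calls at each level.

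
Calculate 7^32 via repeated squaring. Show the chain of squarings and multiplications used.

Computing 7^32 by squaring (build up from 7^1; each line after the first costs one multiplication):

7^1 = 7
7^2 = (7^1)^2 = 7^2 = 49
7^4 = (7^2)^2 = 49^2 = 2401
7^8 = (7^4)^2 = 2401^2 = 5764801
7^16 = (7^8)^2 = 5764801^2 = 33232930569601
7^32 = (7^16)^2 = 33232930569601^2 = 1104427674243920646305299201

Result: 1104427674243920646305299201
Multiplications needed: 5 (5 lines after 7^1)

7^32 = 1104427674243920646305299201. Using exponentiation by squaring, this requires 5 multiplications. The key idea: if the exponent is even, square the half-power; if odd, multiply by the base once.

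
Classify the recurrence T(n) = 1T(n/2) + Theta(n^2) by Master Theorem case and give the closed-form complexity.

Master Theorem for T(n) = 1T(n/2) + O(n^2):

a = 1, b = 2, c = 2
log_b(a) = log_2(1) = 0.0000

Case 3: c = 2 > log_2(1) = 0.0000
T(n) = O(n^2) = O(n^2)

For T(n) = 1T(n/2) + O(n^2): log_2(1) = 0.0000. This is Case 3 of the Master Theorem (c > log_b(a), work dominated by root), giving O(n^2).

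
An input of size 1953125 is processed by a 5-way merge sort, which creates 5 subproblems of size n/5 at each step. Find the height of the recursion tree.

For divide and conquer with division factor 5:

Problem sizes at each level:
Level 0: 1953125
Level 1: 390625
Level 2: 78125
Level 3: 15625
Level 4: 3125
Level 5: 625
Level 6: 125
Level 7: 25
Level 8: 5
Level 9: 1

The root is level 0 and the size-1 base case is level 9 (the tree spans levels 0 through 9, i.e. 10 levels counting the root), so the depth is the number of divisions: log_5(1953125) = 9

The recursion tree depth is log_5(1953125) = 9. At each level, the problem size is divided by 5, so it takes 9 divisions to reduce to a base case of size 1. The algorithm makes 5 recursive calls at each level.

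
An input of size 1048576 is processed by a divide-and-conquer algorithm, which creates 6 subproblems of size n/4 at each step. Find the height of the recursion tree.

For divide and conquer with division factor 4:

Problem sizes at each level:
Level 0: 1048576
Level 1: 262144
Level 2: 65536
Level 3: 16384
Level 4: 4096
Level 5: 1024
Level 6: 256
Level 7: 64
Level 8: 16
Level 9: 4
Level 10: 1

The root is level 0 and the size-1 base case is level 10 (the tree spans levels 0 through 10, i.e. 11 levels counting the root), so the depth is the number of divisions: log_4(1048576) = 10

The recursion tree depth is log_4(1048576) = 10. At each level, the problem size is divided by 4, so it takes 10 divisions to reduce to a base case of size 1. The algorithm makes 6 recursive calls at each level.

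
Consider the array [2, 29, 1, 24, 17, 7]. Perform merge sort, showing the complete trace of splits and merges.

Merge sort trace:

Split: [2, 29, 1, 24, 17, 7] -> [2, 29, 1] and [24, 17, 7]
  Split: [2, 29, 1] -> [2] and [29, 1]
    Split: [29, 1] -> [29] and [1]
    Merge: [29] + [1] -> [1, 29]
  Merge: [2] + [1, 29] -> [1, 2, 29]
  Split: [24, 17, 7] -> [24] and [17, 7]
    Split: [17, 7] -> [17] and [7]
    Merge: [17] + [7] -> [7, 17]
  Merge: [24] + [7, 17] -> [7, 17, 24]
Merge: [1, 2, 29] + [7, 17, 24] -> [1, 2, 7, 17, 24, 29]

Final sorted array: [1, 2, 7, 17, 24, 29]

The merge sort proceeds by recursively splitting the array and merging sorted halves.
After all merges, the sorted array is [1, 2, 7, 17, 24, 29].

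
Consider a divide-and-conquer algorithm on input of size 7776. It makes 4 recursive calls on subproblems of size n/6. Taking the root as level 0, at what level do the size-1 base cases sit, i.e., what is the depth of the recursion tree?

For divide and conquer with division factor 6:

Problem sizes at each level:
Level 0: 7776
Level 1: 1296
Level 2: 216
Level 3: 36
Level 4: 6
Level 5: 1

The root is level 0 and the size-1 base case is level 5 (the tree spans levels 0 through 5, i.e. 6 levels counting the root), so the depth is the number of divisions: log_6(7776) = 5

The recursion tree depth is log_6(7776) = 5. At each level, the problem size is divided by 6, so it takes 5 divisions to reduce to a base case of size 1. The algorithm makes 4 recursive calls at each level.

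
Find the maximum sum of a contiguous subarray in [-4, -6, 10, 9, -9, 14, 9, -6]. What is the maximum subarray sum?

Using Kadane's algorithm on [-4, -6, 10, 9, -9, 14, 9, -6]:

Scanning through the array:
Position 1 (value -6): max_ending_here = -6, max_so_far = -4
Position 2 (value 10): max_ending_here = 10, max_so_far = 10
Position 3 (value 9): max_ending_here = 19, max_so_far = 19
Position 4 (value -9): max_ending_here = 10, max_so_far = 19
Position 5 (value 14): max_ending_here = 24, max_so_far = 24
Position 6 (value 9): max_ending_here = 33, max_so_far = 33
Position 7 (value -6): max_ending_here = 27, max_so_far = 33

Maximum subarray: [10, 9, -9, 14, 9]
Maximum sum: 33

The maximum subarray is [10, 9, -9, 14, 9] with sum 33. This subarray runs from index 2 to index 6.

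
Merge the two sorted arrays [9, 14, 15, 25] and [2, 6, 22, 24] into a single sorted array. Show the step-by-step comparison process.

Merging process:

Compare 9 vs 2: take 2 from right. Merged: [2]
Compare 9 vs 6: take 6 from right. Merged: [2, 6]
Compare 9 vs 22: take 9 from left. Merged: [2, 6, 9]
Compare 14 vs 22: take 14 from left. Merged: [2, 6, 9, 14]
Compare 15 vs 22: take 15 from left. Merged: [2, 6, 9, 14, 15]
Compare 25 vs 22: take 22 from right. Merged: [2, 6, 9, 14, 15, 22]
Compare 25 vs 24: take 24 from right. Merged: [2, 6, 9, 14, 15, 22, 24]
Append remaining from left: [25]. Merged: [2, 6, 9, 14, 15, 22, 24, 25]

Final merged array: [2, 6, 9, 14, 15, 22, 24, 25]
Total comparisons: 7

The merged array is [2, 6, 9, 14, 15, 22, 24, 25], requiring 7 comparisons. The merge step runs in O(n) time where n is the total number of elements.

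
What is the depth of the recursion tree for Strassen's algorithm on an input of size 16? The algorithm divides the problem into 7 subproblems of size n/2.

For divide and conquer with division factor 2:

Problem sizes at each level:
Level 0: 16
Level 1: 8
Level 2: 4
Level 3: 2
Level 4: 1

The root is level 0 and the size-1 base case is level 4 (the tree spans levels 0 through 4, i.e. 5 levels counting the root), so the depth is the number of divisions: log_2(16) = 4

The recursion tree depth is log_2(16) = 4. At each level, the problem size is divided by 2, so it takes 4 divisions to reduce to a base case of size 1. The algorithm makes 7 recursive calls at each level.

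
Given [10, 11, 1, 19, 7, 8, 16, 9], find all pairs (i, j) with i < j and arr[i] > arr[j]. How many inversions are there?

Finding inversions in [10, 11, 1, 19, 7, 8, 16, 9]:

(0, 2): arr[0]=10 > arr[2]=1
(0, 4): arr[0]=10 > arr[4]=7
(0, 5): arr[0]=10 > arr[5]=8
(0, 7): arr[0]=10 > arr[7]=9
(1, 2): arr[1]=11 > arr[2]=1
(1, 4): arr[1]=11 > arr[4]=7
(1, 5): arr[1]=11 > arr[5]=8
(1, 7): arr[1]=11 > arr[7]=9
(3, 4): arr[3]=19 > arr[4]=7
(3, 5): arr[3]=19 > arr[5]=8
(3, 6): arr[3]=19 > arr[6]=16
(3, 7): arr[3]=19 > arr[7]=9
(6, 7): arr[6]=16 > arr[7]=9

Total inversions: 13

The array has 13 inversion(s): (0,2), (0,4), (0,5), (0,7), (1,2), (1,4), (1,5), (1,7), (3,4), (3,5), (3,6), (3,7), (6,7). Each pair (i,j) satisfies i < j and arr[i] > arr[j].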